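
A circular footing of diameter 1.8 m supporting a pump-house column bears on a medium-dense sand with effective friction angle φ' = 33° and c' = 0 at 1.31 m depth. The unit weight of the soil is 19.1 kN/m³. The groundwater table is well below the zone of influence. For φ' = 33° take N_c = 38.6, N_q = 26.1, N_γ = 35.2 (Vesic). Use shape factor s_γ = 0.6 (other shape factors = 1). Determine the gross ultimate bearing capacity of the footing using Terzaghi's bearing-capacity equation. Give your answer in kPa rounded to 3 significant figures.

q_ult ≈ 1020 kPa

Effective surcharge at the founding depth q = γ·D_f = 19.1 × 1.31 = 25.021 kPa.
q_ult = q·N_q + 0.5·γ·B·N_γ·s_γ
     = 25.021 × 26.1 + 0.5 × 19.1 × 1.8 × 35.2 × 0.6
     = 653.05 + 363.05 = 1016.1 kPa.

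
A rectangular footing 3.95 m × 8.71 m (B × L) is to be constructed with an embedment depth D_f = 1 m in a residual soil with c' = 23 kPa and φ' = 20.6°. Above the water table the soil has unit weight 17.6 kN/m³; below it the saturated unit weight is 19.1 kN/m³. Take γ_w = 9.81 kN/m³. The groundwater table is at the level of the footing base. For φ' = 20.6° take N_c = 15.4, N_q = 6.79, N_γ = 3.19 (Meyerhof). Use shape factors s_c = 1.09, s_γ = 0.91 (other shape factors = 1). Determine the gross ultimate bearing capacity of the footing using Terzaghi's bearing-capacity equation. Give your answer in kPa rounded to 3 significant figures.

q = γ·D_f = 17.6 × 1 = 17.6 kPa.
For the ½γBN_γ term take γ' = 19.1 − 9.81 = 9.29 kN/m³ (soil below base is submerged).
c·N_c·s_c = 23 × 15.4 × 1.09 = 386.08 kPa
q·N_q = 17.6 × 6.79 = 119.5 kPa
0.5·γ·B·N_γ·s_γ = 0.5 × 9.29 × 3.95 × 3.19 × 0.91 = 53.262 kPa
q_ult = 386.08 + 119.5 + 53.262 = 558.84 kPa.

q_ult ≈ 559 kPa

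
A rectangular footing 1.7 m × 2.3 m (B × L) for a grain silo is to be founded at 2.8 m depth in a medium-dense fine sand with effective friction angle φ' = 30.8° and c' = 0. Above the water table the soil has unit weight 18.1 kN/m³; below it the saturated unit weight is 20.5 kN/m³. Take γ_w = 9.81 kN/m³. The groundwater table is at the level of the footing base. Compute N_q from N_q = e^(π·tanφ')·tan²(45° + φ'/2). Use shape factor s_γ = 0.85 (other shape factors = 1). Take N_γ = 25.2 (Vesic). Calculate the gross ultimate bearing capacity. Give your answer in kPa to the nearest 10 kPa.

tan30.8° = 0.5961, so N_q = e^(π×0.5961)·tan²(60.4°) = 6.506 × 3.099 = 20.16.
q = γ·D_f = 18.1 × 2.8 = 50.68 kPa.
For the ½γBN_γ term take γ' = 20.5 − 9.81 = 10.69 kN/m³ (soil below base is submerged).
q·N_q = 50.68 × 20.161 = 1021.8 kPa
0.5·γ·B·N_γ·s_γ = 0.5 × 10.69 × 1.7 × 25.2 × 0.85 = 194.63 kPa
q_ult = 1021.8 + 194.63 = 1216.4 kPa.

q_ult ≈ 1220 kPa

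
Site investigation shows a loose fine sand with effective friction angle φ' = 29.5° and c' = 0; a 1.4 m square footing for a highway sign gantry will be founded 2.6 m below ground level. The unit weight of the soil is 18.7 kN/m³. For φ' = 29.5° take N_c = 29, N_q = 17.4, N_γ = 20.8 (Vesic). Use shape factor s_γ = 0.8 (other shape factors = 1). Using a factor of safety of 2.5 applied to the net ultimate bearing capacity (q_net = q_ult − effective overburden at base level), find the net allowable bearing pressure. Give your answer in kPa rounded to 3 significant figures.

Overburden at base level: q = 18.7 × 2.6 = 48.62 kPa.
Surcharge term q·N_q = 48.62 × 17.4 = 845.99 kPa; self-weight term 0.5·γ·B·N_γ·s_γ = 0.5 × 18.7 × 1.4 × 20.8 × 0.8 = 217.82 kPa.
q_ult = 845.99 + 217.82 = 1063.8 kPa.
Net ultimate: q_net = 1063.8 − 48.62 = 1015.2 kPa.
q_all(net) = 1015.2 / 2.5 = 406.07 kPa.

q_all(net) ≈ 406 kPa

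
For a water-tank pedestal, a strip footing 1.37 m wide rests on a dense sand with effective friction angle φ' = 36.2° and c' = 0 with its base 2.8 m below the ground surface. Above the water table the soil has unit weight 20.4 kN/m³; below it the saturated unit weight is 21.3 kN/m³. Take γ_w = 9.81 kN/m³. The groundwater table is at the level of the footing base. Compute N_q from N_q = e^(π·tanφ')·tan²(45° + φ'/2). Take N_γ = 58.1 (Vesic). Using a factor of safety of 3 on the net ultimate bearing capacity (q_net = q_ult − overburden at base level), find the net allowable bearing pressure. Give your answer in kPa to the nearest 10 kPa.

q_all(net) ≈ 870 kPa

N_q = e^(π·tan36.2°)·tan²(63.1°) = 38.73.
Overburden at base level: q = 20.4 × 2.8 = 57.12 kPa.
Below the base the soil is submerged, so the ½γBN_γ term uses γ' = 21.3 − 9.81 = 11.49 kN/m³.
Surcharge term q·N_q = 57.12 × 38.725 = 2212 kPa; self-weight term 0.5·γ·B·N_γ = 0.5 × 11.49 × 1.37 × 58.1 = 457.28 kPa.
q_ult = 2212 + 457.28 = 2669.3 kPa.
q_net = 2669.3 − 57.12 = 2612.1 kPa.
q_all(net) = 2612.1 / 3 = 870.72 kPa.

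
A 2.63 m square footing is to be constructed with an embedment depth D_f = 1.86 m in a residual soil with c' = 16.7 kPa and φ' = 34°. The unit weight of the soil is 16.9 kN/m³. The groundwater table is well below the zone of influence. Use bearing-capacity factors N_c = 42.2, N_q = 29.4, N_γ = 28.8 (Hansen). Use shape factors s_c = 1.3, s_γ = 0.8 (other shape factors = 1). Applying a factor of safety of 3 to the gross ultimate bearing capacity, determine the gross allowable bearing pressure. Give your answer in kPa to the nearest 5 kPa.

q_all ≈ 785 kPa

Overburden at base level: q = 16.9 × 1.86 = 31.434 kPa.
Cohesion term c·N_c·s_c = 16.7 × 42.2 × 1.3 = 916.16 kPa; surcharge term q·N_q = 31.434 × 29.4 = 924.16 kPa; self-weight term 0.5·γ·B·N_γ·s_γ = 0.5 × 16.9 × 2.63 × 28.8 × 0.8 = 512.03 kPa.
q_ult = 916.16 + 924.16 + 512.03 = 2352.4 kPa.
q_all = q_ult / FS = 2352.4 / 3 = 784.12 kPa.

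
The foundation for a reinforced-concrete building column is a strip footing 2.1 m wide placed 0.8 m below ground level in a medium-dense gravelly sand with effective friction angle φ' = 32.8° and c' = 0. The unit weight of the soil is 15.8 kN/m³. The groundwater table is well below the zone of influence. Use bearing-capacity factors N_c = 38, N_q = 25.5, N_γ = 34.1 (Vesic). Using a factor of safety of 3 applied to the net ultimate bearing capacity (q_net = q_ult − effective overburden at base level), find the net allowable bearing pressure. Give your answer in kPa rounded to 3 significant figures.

q_all(net) ≈ 292 kPa

Effective surcharge at the founding depth q = γ·D_f = 15.8 × 0.8 = 12.64 kPa.
q_ult = q·N_q + 0.5·γ·B·N_γ
     = 12.64 × 25.5 + 0.5 × 15.8 × 2.1 × 34.1
     = 322.32 + 565.72 = 888.04 kPa.
Net ultimate: q_net = 888.04 − 12.64 = 875.4 kPa.
q_all(net) = 875.4 / 3 = 291.8 kPa.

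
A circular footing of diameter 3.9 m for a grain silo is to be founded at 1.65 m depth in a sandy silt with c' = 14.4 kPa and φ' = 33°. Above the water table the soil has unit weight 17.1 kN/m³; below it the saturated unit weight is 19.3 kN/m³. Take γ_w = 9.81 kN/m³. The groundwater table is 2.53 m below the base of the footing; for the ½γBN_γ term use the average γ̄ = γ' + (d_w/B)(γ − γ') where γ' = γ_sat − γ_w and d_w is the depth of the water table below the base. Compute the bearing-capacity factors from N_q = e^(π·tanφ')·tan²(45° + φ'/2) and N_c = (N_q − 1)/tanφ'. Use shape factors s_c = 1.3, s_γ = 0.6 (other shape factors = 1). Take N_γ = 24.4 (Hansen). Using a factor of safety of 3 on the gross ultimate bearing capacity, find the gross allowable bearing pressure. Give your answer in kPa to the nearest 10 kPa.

N_q = e^(π·tan33°)·tan²(61.5°) = 26.09; N_c = (N_q − 1)/tanφ' = 38.64.
Overburden at base level: q = 17.1 × 1.65 = 28.215 kPa.
The water table is 2.53 m below the base (< B = 3.9 m), so the ½γBN_γ term uses γ̄ = γ' + (d_w/B)(γ − γ') = 9.49 + (2.53/3.9)(17.1 − 9.49) = 14.427 kN/m³.
Cohesion term c·N_c·s_c = 14.4 × 38.638 × 1.3 = 723.31 kPa; surcharge term q·N_q = 28.215 × 26.092 = 736.19 kPa; self-weight term 0.5·γ·B·N_γ·s_γ = 0.5 × 14.427 × 3.9 × 24.4 × 0.6 = 411.85 kPa.
q_ult = 723.31 + 736.19 + 411.85 = 1871.3 kPa.
q_all = 1871.3 / 3 = 623.78 kPa.

q_all ≈ 620 kPa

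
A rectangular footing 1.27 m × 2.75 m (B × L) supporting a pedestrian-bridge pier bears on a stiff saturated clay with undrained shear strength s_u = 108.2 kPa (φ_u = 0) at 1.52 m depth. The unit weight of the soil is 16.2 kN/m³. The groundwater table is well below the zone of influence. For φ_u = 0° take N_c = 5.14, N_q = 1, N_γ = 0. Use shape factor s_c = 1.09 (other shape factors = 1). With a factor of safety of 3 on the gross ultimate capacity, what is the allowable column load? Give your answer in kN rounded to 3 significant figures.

P_all ≈ 734 kN

q = γ·D_f = 16.2 × 1.52 = 24.624 kPa.
c·N_c·s_c = 108.2 × 5.14 × 1.09 = 606.2 kPa
q·N_q = 24.624 × 1 = 24.624 kPa
q_ult = 606.2 + 24.624 = 630.83 kPa.
Gross allowable pressure q_all = 630.83 / 3 = 210.28 kPa.
Footing area = 3.4925 m², so allowable column load = 210.28 × 3.4925 = 734.39 kN.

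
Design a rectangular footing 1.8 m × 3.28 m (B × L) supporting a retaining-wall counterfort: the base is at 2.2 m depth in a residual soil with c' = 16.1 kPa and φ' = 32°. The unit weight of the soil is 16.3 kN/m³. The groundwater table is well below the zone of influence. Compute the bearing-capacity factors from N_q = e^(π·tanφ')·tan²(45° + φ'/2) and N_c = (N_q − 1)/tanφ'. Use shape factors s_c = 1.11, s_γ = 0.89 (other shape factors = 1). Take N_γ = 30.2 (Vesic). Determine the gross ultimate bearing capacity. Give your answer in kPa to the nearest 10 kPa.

tan32° = 0.6249, so N_q = e^(π×0.6249)·tan²(61°) = 7.121 × 3.255 = 23.18.
N_c = (23.18 − 1)/tan32° = 35.49.
Overburden at base level: q = 16.3 × 2.2 = 35.86 kPa.
Cohesion term c·N_c·s_c = 16.1 × 35.49 × 1.11 = 634.25 kPa; surcharge term q·N_q = 35.86 × 23.177 = 831.12 kPa; self-weight term 0.5·γ·B·N_γ·s_γ = 0.5 × 16.3 × 1.8 × 30.2 × 0.89 = 394.3 kPa.
q_ult = 634.25 + 831.12 + 394.3 = 1859.7 kPa.

q_ult ≈ 1860 kPa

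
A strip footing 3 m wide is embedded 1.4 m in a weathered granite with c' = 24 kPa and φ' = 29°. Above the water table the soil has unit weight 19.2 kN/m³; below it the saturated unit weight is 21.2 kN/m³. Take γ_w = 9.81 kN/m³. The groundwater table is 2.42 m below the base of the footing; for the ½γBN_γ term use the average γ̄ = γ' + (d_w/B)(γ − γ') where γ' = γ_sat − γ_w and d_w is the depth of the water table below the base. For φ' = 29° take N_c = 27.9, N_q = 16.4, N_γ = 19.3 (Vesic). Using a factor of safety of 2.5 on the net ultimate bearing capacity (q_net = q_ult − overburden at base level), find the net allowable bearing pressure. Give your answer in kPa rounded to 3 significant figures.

q_all(net) ≈ 638 kPa

Effective surcharge at the founding depth q = γ·D_f = 19.2 × 1.4 = 26.88 kPa.
With d_w = 2.42 m < B, γ̄ = 11.39 + (2.42/3) × (19.2 − 11.39) = 17.69 kN/m³.
q_ult = c·N_c + q·N_q + 0.5·γ·B·N_γ
     = 24 × 27.9 + 26.88 × 16.4 + 0.5 × 17.69 × 3 × 19.3
     = 669.6 + 440.83 + 512.13 = 1622.6 kPa.
q_net = 1622.6 − 26.88 = 1595.7 kPa.
q_all(net) = 1595.7 / 2.5 = 638.27 kPa.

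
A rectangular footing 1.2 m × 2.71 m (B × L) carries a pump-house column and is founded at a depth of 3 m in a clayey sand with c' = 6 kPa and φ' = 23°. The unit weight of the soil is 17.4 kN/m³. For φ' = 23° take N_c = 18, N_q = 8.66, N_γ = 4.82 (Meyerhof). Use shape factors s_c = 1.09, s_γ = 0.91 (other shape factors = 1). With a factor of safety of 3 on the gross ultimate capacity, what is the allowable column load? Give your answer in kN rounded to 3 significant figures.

P_all ≈ 667 kN

q = γ·D_f = 17.4 × 3 = 52.2 kPa.
c·N_c·s_c = 6 × 18 × 1.09 = 117.72 kPa
q·N_q = 52.2 × 8.66 = 452.05 kPa
0.5·γ·B·N_γ·s_γ = 0.5 × 17.4 × 1.2 × 4.82 × 0.91 = 45.792 kPa
q_ult = 117.72 + 452.05 + 45.792 = 615.56 kPa.
Gross allowable pressure q_all = 615.56 / 3 = 205.19 kPa.
Footing area = 3.252 m², so allowable column load = 205.19 × 3.252 = 667.27 kN.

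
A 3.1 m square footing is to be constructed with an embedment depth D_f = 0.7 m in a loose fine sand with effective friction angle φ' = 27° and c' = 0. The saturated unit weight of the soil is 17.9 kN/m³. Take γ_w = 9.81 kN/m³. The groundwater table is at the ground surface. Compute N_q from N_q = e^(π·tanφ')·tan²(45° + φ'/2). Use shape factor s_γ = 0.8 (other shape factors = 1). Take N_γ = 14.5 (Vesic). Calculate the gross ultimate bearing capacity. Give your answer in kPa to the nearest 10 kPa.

q_ult ≈ 220 kPa

tan27° = 0.5095, so N_q = e^(π×0.5095)·tan²(58.5°) = 4.957 × 2.663 = 13.2.
γ' = 17.9 − 9.81 = 8.09 kN/m³ (submerged throughout). q = 8.09 × 0.7 = 5.663 kPa; the same γ' applies in the ½γBN_γ term.
q·N_q = 5.663 × 13.199 = 74.747 kPa
0.5·γ·B·N_γ·s_γ = 0.5 × 8.09 × 3.1 × 14.5 × 0.8 = 145.46 kPa
q_ult = 74.747 + 145.46 = 220.2 kPa.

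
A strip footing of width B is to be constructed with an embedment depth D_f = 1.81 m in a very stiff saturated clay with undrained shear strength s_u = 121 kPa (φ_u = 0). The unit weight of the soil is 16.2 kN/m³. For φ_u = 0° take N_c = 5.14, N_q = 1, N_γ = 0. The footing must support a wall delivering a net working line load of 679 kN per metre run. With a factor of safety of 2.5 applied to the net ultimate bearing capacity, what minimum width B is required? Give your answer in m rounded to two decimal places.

Overburden at base level: q = 16.2 × 1.81 = 29.322 kPa.
Cohesion term c·N_c = 121 × 5.14 = 621.94 kPa; surcharge term q·N_q = 29.322 × 1 = 29.322 kPa.
q_ult = 621.94 + 29.322 = 651.26 kPa.
For φ = 0 the ½γBN_γ term vanishes, so q_ult is independent of B. q_net = 651.26 − 29.322 = 621.94 kPa; q_all(net) = 621.94/2.5 = 248.78 kPa.
Required width B = w / q_all(net) = 679 / 248.78 = 2.729 m.

B = 2.73 m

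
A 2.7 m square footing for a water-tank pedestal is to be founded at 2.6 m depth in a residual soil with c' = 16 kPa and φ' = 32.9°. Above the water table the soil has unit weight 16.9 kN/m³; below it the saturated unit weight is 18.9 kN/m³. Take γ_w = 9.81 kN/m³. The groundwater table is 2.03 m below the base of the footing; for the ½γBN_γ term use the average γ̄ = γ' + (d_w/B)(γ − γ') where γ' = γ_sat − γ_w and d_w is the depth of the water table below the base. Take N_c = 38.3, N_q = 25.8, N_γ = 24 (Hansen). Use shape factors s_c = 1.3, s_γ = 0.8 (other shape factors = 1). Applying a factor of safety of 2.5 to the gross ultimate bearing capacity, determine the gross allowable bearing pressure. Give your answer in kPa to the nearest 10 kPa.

Overburden at base level: q = 16.9 × 2.6 = 43.94 kPa.
The water table is 2.03 m below the base (< B = 2.7 m), so the ½γBN_γ term uses γ̄ = γ' + (d_w/B)(γ − γ') = 9.09 + (2.03/2.7)(16.9 − 9.09) = 14.962 kN/m³.
Cohesion term c·N_c·s_c = 16 × 38.3 × 1.3 = 796.64 kPa; surcharge term q·N_q = 43.94 × 25.8 = 1133.7 kPa; self-weight term 0.5·γ·B·N_γ·s_γ = 0.5 × 14.962 × 2.7 × 24 × 0.8 = 387.81 kPa.
q_ult = 796.64 + 1133.7 + 387.81 = 2318.1 kPa.
q_all = q_ult / FS = 2318.1 / 2.5 = 927.24 kPa.

q_all ≈ 930 kPa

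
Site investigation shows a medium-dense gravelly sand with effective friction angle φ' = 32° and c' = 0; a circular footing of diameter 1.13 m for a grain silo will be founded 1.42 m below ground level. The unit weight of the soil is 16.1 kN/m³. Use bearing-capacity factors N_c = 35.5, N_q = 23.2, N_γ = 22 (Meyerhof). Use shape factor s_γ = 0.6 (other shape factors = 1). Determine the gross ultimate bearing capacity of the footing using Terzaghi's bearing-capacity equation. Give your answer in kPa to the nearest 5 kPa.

q_ult ≈ 650 kPa

Overburden at base level: q = 16.1 × 1.42 = 22.862 kPa.
Surcharge term q·N_q = 22.862 × 23.2 = 530.4 kPa; self-weight term 0.5·γ·B·N_γ·s_γ = 0.5 × 16.1 × 1.13 × 22 × 0.6 = 120.07 kPa.
q_ult = 530.4 + 120.07 = 650.47 kPa.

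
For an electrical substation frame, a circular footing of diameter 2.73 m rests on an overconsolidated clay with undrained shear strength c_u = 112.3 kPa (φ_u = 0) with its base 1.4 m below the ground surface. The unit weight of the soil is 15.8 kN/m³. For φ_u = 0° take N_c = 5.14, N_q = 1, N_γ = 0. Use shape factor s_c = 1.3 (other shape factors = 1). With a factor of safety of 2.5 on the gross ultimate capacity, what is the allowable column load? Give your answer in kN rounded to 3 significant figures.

q = γ·D_f = 15.8 × 1.4 = 22.12 kPa.
c·N_c·s_c = 112.3 × 5.14 × 1.3 = 750.39 kPa
q·N_q = 22.12 × 1 = 22.12 kPa
q_ult = 750.39 + 22.12 = 772.51 kPa.
Gross allowable pressure q_all = 772.51 / 2.5 = 309 kPa.
Footing area = 5.8535 m², so allowable column load = 309 × 5.8535 = 1808.8 kN.

P_all ≈ 1810 kN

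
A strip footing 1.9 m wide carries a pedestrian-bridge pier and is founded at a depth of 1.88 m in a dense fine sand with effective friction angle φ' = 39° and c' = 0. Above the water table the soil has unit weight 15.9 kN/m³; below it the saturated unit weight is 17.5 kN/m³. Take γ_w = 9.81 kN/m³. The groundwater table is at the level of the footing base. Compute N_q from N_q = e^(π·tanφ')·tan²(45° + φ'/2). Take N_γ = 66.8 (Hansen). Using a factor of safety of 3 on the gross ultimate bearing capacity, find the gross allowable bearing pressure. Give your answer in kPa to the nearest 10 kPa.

q_all ≈ 720 kPa

N_q = e^(π·tan39°)·tan²(64.5°) = 55.96.
q = γ·D_f = 15.9 × 1.88 = 29.892 kPa.
For the ½γBN_γ term take γ' = 17.5 − 9.81 = 7.69 kN/m³ (soil below base is submerged).
q·N_q = 29.892 × 55.957 = 1672.7 kPa
0.5·γ·B·N_γ = 0.5 × 7.69 × 1.9 × 66.8 = 488.01 kPa
q_ult = 1672.7 + 488.01 = 2160.7 kPa.
q_all = 2160.7 / 3 = 720.23 kPa.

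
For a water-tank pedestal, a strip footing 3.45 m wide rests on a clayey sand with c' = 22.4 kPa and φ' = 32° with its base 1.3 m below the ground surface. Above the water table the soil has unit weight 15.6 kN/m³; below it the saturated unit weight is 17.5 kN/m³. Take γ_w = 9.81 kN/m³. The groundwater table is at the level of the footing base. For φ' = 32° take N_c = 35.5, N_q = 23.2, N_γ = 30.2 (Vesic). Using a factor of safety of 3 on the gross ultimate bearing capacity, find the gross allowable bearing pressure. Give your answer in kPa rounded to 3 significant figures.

q = γ·D_f = 15.6 × 1.3 = 20.28 kPa.
For the ½γBN_γ term take γ' = 17.5 − 9.81 = 7.69 kN/m³ (soil below base is submerged).
c·N_c = 22.4 × 35.5 = 795.2 kPa
q·N_q = 20.28 × 23.2 = 470.5 kPa
0.5·γ·B·N_γ = 0.5 × 7.69 × 3.45 × 30.2 = 400.61 kPa
q_ult = 795.2 + 470.5 + 400.61 = 1666.3 kPa.
q_all = 1666.3 / 3 = 555.44 kPa.

q_all ≈ 555 kPa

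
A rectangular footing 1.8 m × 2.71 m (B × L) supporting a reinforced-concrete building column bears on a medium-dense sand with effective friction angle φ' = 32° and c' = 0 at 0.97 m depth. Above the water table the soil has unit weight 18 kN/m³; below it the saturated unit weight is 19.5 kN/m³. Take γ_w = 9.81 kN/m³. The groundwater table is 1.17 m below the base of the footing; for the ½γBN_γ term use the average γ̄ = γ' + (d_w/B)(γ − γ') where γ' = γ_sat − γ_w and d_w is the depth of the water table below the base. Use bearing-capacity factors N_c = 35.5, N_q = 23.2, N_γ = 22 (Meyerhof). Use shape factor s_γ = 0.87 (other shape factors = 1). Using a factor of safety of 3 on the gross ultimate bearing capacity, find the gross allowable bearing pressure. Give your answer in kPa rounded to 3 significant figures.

q_all ≈ 222 kPa

q = γ·D_f = 18 × 0.97 = 17.46 kPa.
γ' = 9.69 kN/m³; averaging over the depth B below the base, γ̄ = γ' + (d_w/B)(γ − γ') = 15.091 kN/m³.
q·N_q = 17.46 × 23.2 = 405.07 kPa
0.5·γ·B·N_γ·s_γ = 0.5 × 15.091 × 1.8 × 22 × 0.87 = 259.97 kPa
q_ult = 405.07 + 259.97 = 665.04 kPa.
q_all = 665.04 / 3 = 221.68 kPa.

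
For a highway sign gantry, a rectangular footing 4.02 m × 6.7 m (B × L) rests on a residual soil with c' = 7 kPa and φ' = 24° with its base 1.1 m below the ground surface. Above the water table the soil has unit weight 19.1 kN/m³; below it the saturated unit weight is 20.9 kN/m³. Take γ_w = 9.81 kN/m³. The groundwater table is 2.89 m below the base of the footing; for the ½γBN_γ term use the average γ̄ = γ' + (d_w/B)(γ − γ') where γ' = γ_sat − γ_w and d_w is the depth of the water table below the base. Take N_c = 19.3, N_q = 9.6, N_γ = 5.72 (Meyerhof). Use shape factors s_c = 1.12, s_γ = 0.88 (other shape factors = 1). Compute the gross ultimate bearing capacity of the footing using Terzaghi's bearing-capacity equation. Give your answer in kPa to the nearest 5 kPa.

Overburden at base level: q = 19.1 × 1.1 = 21.01 kPa.
The water table is 2.89 m below the base (< B = 4.02 m), so the ½γBN_γ term uses γ̄ = γ' + (d_w/B)(γ − γ') = 11.09 + (2.89/4.02)(19.1 − 11.09) = 16.848 kN/m³.
Cohesion term c·N_c·s_c = 7 × 19.3 × 1.12 = 151.31 kPa; surcharge term q·N_q = 21.01 × 9.6 = 201.7 kPa; self-weight term 0.5·γ·B·N_γ·s_γ = 0.5 × 16.848 × 4.02 × 5.72 × 0.88 = 170.46 kPa.
q_ult = 151.31 + 201.7 + 170.46 = 523.47 kPa.

q_ult ≈ 525 kPa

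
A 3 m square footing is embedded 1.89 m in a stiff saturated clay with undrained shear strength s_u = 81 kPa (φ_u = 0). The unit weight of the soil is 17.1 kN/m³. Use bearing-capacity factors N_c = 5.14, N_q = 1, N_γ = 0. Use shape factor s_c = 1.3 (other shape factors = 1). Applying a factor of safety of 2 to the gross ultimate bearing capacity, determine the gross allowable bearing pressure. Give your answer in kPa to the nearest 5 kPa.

Overburden at base level: q = 17.1 × 1.89 = 32.319 kPa.
Cohesion term c·N_c·s_c = 81 × 5.14 × 1.3 = 541.24 kPa; surcharge term q·N_q = 32.319 × 1 = 32.319 kPa.
q_ult = 541.24 + 32.319 = 573.56 kPa.
q_all = q_ult / FS = 573.56 / 2 = 286.78 kPa.

q_all ≈ 285 kPa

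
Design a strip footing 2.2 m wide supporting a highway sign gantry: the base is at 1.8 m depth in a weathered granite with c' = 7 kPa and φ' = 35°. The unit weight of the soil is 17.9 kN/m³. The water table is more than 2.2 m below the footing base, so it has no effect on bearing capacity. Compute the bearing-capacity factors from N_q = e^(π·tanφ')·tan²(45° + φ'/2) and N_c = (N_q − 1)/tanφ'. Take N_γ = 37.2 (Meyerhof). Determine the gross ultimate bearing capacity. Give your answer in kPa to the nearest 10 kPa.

q_ult ≈ 2130 kPa

tan35° = 0.7002, so N_q = e^(π×0.7002)·tan²(62.5°) = 9.023 × 3.69 = 33.3.
N_c = (33.3 − 1)/tan35° = 46.12.
Effective surcharge at the founding depth q = γ·D_f = 17.9 × 1.8 = 32.22 kPa.
q_ult = c·N_c + q·N_q + 0.5·γ·B·N_γ
     = 7 × 46.124 + 32.22 × 33.296 + 0.5 × 17.9 × 2.2 × 37.2
     = 322.87 + 1072.8 + 732.47 = 2128.1 kPa.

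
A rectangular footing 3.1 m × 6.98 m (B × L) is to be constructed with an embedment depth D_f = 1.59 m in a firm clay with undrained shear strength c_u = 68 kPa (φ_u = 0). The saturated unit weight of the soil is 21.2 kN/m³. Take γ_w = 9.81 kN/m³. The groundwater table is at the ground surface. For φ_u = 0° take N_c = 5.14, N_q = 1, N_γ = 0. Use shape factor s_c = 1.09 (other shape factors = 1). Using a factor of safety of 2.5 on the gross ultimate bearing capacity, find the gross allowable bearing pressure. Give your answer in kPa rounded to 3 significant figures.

q_all ≈ 160 kPa

Water table at ground surface, so effective unit weight γ' = 21.2 − 9.81 = 11.39 kN/m³ is used throughout; overburden q = 11.39 × 1.59 = 18.11 kPa.
Cohesion term c·N_c·s_c = 68 × 5.14 × 1.09 = 380.98 kPa; surcharge term q·N_q = 18.11 × 1 = 18.11 kPa.
q_ult = 380.98 + 18.11 = 399.09 kPa.
q_all = 399.09 / 2.5 = 159.63 kPa.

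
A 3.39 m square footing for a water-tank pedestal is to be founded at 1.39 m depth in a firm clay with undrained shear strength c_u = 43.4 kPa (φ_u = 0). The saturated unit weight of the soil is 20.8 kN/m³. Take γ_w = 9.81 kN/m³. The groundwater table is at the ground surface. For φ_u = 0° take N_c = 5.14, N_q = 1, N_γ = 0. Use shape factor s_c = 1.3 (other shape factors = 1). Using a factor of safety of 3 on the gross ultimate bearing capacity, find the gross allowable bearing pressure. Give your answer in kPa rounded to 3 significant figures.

Water table at ground surface, so effective unit weight γ' = 20.8 − 9.81 = 10.99 kN/m³ is used throughout; overburden q = 10.99 × 1.39 = 15.276 kPa.
Cohesion term c·N_c·s_c = 43.4 × 5.14 × 1.3 = 290 kPa; surcharge term q·N_q = 15.276 × 1 = 15.276 kPa.
q_ult = 290 + 15.276 = 305.27 kPa.
q_all = 305.27 / 3 = 101.76 kPa.

q_all ≈ 102 kPa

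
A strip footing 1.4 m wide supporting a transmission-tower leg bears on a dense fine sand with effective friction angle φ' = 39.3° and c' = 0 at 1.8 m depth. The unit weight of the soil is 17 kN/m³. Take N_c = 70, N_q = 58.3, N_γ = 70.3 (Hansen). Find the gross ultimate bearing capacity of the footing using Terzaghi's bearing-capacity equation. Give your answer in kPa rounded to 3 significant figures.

Effective surcharge at the founding depth q = γ·D_f = 17 × 1.8 = 30.6 kPa.
q_ult = q·N_q + 0.5·γ·B·N_γ
     = 30.6 × 58.3 + 0.5 × 17 × 1.4 × 70.3
     = 1784 + 836.57 = 2620.5 kPa.

q_ult ≈ 2620 kPa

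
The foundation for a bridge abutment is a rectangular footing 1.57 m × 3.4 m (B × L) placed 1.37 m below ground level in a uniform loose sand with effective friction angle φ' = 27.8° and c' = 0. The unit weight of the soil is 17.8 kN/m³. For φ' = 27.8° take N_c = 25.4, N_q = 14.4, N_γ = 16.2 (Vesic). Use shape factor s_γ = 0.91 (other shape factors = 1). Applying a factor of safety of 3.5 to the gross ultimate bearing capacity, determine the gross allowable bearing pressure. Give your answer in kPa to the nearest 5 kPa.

Overburden at base level: q = 17.8 × 1.37 = 24.386 kPa.
Surcharge term q·N_q = 24.386 × 14.4 = 351.16 kPa; self-weight term 0.5·γ·B·N_γ·s_γ = 0.5 × 17.8 × 1.57 × 16.2 × 0.91 = 205.99 kPa.
q_ult = 351.16 + 205.99 = 557.15 kPa.
q_all = q_ult / FS = 557.15 / 3.5 = 159.19 kPa.

q_all ≈ 160 kPa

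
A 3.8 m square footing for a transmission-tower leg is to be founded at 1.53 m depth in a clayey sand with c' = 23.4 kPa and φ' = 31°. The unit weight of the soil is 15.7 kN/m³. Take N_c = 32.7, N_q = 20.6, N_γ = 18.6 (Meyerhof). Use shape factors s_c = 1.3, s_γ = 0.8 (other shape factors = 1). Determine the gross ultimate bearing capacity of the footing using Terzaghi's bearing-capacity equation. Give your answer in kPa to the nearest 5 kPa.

q_ult ≈ 1935 kPa

q = γ·D_f = 15.7 × 1.53 = 24.021 kPa.
c·N_c·s_c = 23.4 × 32.7 × 1.3 = 994.73 kPa
q·N_q = 24.021 × 20.6 = 494.83 kPa
0.5·γ·B·N_γ·s_γ = 0.5 × 15.7 × 3.8 × 18.6 × 0.8 = 443.87 kPa
q_ult = 994.73 + 494.83 + 443.87 = 1933.4 kPa.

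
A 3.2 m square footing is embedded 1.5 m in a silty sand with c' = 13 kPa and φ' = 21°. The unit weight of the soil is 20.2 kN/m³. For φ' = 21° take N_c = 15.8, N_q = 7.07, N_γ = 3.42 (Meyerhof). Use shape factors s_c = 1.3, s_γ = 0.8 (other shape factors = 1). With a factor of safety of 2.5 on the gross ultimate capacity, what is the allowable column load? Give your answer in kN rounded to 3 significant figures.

q = γ·D_f = 20.2 × 1.5 = 30.3 kPa.
c·N_c·s_c = 13 × 15.8 × 1.3 = 267.02 kPa
q·N_q = 30.3 × 7.07 = 214.22 kPa
0.5·γ·B·N_γ·s_γ = 0.5 × 20.2 × 3.2 × 3.42 × 0.8 = 88.428 kPa
q_ult = 267.02 + 214.22 + 88.428 = 569.67 kPa.
Gross allowable pressure q_all = 569.67 / 2.5 = 227.87 kPa.
Footing area = 10.24 m², so allowable column load = 227.87 × 10.24 = 2333.4 kN.

P_all ≈ 2330 kN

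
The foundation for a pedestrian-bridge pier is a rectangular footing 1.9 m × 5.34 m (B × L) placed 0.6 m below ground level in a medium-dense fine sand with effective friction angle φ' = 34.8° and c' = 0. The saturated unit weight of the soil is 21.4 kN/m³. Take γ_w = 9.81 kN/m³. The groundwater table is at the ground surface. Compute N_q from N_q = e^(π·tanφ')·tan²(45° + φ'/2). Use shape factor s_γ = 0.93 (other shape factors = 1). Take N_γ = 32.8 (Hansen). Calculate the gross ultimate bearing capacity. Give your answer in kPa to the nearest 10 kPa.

q_ult ≈ 560 kPa

tan34.8° = 0.695, so N_q = e^(π×0.695)·tan²(62.4°) = 8.877 × 3.659 = 32.48.
γ' = 21.4 − 9.81 = 11.59 kN/m³ (submerged throughout). q = 11.59 × 0.6 = 6.954 kPa; the same γ' applies in the ½γBN_γ term.
q·N_q = 6.954 × 32.48 = 225.87 kPa
0.5·γ·B·N_γ·s_γ = 0.5 × 11.59 × 1.9 × 32.8 × 0.93 = 335.86 kPa
q_ult = 225.87 + 335.86 = 561.73 kPa.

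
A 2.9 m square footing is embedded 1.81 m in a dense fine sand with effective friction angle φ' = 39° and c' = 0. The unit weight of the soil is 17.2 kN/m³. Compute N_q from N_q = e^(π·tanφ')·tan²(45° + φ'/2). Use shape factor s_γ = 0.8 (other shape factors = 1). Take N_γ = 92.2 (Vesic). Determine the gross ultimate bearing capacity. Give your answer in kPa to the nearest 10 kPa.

tan39° = 0.8098, so N_q = e^(π×0.8098)·tan²(64.5°) = 12.731 × 4.395 = 55.96.
Effective surcharge at the founding depth q = γ·D_f = 17.2 × 1.81 = 31.132 kPa.
q_ult = q·N_q + 0.5·γ·B·N_γ·s_γ
     = 31.132 × 55.957 + 0.5 × 17.2 × 2.9 × 92.2 × 0.8
     = 1742.1 + 1839.6 = 3581.6 kPa.

q_ult ≈ 3580 kPa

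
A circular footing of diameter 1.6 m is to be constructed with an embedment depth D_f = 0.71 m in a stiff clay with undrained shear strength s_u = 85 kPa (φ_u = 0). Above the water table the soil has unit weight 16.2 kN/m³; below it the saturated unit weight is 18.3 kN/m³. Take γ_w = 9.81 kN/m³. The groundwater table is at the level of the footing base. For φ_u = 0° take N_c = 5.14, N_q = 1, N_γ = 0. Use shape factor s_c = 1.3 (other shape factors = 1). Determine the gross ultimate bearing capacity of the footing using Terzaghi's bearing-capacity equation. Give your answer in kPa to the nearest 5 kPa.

Overburden at base level: q = 16.2 × 0.71 = 11.502 kPa.
Cohesion term c·N_c·s_c = 85 × 5.14 × 1.3 = 567.97 kPa; surcharge term q·N_q = 11.502 × 1 = 11.502 kPa.
q_ult = 567.97 + 11.502 = 579.47 kPa.

q_ult ≈ 580 kPa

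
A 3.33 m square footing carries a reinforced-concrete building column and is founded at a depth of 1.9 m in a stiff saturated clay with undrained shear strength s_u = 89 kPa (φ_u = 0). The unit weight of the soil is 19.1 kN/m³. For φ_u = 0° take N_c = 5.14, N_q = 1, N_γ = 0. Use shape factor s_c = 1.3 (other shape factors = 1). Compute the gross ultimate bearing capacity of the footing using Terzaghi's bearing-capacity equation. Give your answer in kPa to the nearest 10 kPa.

q_ult ≈ 630 kPa

Effective surcharge at the founding depth q = γ·D_f = 19.1 × 1.9 = 36.29 kPa.
q_ult = c·N_c·s_c + q·N_q
     = 89 × 5.14 × 1.3 + 36.29 × 1
     = 594.7 + 36.29 = 630.99 kPa.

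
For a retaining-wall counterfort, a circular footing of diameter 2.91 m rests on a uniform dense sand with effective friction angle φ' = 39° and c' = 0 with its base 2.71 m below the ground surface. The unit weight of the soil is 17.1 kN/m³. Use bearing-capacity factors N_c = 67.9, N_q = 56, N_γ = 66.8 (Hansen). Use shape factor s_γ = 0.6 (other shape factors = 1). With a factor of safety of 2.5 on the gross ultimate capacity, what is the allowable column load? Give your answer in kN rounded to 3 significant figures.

Overburden at base level: q = 17.1 × 2.71 = 46.341 kPa.
Surcharge term q·N_q = 46.341 × 56 = 2595.1 kPa; self-weight term 0.5·γ·B·N_γ·s_γ = 0.5 × 17.1 × 2.91 × 66.8 × 0.6 = 997.21 kPa.
q_ult = 2595.1 + 997.21 = 3592.3 kPa.
Gross allowable pressure q_all = 3592.3 / 2.5 = 1436.9 kPa.
Footing area = 6.6508 m², so allowable column load = 1436.9 × 6.6508 = 9556.7 kN.

P_all ≈ 9560 kN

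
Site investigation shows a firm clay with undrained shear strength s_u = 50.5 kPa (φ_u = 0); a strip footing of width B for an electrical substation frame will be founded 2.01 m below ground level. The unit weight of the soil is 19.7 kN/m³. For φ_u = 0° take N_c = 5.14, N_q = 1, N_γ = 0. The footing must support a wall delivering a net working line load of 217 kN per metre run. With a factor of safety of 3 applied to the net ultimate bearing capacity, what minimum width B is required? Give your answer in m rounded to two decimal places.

B = 2.51 m

q = γ·D_f = 19.7 × 2.01 = 39.597 kPa.
c·N_c = 50.5 × 5.14 = 259.57 kPa
q·N_q = 39.597 × 1 = 39.597 kPa
q_ult = 259.57 + 39.597 = 299.17 kPa.
For φ = 0 the ½γBN_γ term vanishes, so q_ult is independent of B. q_net = 299.17 − 39.597 = 259.57 kPa; q_all(net) = 259.57/3 = 86.523 kPa.
Required width B = w / q_all(net) = 217 / 86.523 = 2.508 m.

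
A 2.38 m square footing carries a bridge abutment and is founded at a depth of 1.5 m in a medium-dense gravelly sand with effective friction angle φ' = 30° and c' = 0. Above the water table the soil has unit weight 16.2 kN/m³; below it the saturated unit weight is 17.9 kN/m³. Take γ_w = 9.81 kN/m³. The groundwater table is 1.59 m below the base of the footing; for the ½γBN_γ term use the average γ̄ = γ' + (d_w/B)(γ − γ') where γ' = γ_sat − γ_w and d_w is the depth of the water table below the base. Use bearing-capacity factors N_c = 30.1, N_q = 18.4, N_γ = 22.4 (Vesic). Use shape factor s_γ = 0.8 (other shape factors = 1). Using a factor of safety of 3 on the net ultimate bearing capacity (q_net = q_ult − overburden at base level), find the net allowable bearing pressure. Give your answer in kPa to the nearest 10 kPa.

q_all(net) ≈ 240 kPa

q = γ·D_f = 16.2 × 1.5 = 24.3 kPa.
γ' = 8.09 kN/m³; averaging over the depth B below the base, γ̄ = γ' + (d_w/B)(γ − γ') = 13.508 kN/m³.
q·N_q = 24.3 × 18.4 = 447.12 kPa
0.5·γ·B·N_γ·s_γ = 0.5 × 13.508 × 2.38 × 22.4 × 0.8 = 288.06 kPa
q_ult = 447.12 + 288.06 = 735.18 kPa.
q_net = 735.18 − 24.3 = 710.88 kPa.
q_all(net) = 710.88 / 3 = 236.96 kPa.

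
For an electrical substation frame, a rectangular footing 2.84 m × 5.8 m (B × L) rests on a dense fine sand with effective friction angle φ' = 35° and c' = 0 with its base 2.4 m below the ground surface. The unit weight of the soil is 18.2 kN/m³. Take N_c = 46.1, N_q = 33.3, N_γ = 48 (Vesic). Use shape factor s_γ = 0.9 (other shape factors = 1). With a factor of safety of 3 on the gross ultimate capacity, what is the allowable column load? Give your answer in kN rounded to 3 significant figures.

Overburden at base level: q = 18.2 × 2.4 = 43.68 kPa.
Surcharge term q·N_q = 43.68 × 33.3 = 1454.5 kPa; self-weight term 0.5·γ·B·N_γ·s_γ = 0.5 × 18.2 × 2.84 × 48 × 0.9 = 1116.5 kPa.
q_ult = 1454.5 + 1116.5 = 2571 kPa.
Gross allowable pressure q_all = 2571 / 3 = 857 kPa.
Footing area = 16.472 m², so allowable column load = 857 × 16.472 = 14117 kN.

P_all ≈ 14100 kN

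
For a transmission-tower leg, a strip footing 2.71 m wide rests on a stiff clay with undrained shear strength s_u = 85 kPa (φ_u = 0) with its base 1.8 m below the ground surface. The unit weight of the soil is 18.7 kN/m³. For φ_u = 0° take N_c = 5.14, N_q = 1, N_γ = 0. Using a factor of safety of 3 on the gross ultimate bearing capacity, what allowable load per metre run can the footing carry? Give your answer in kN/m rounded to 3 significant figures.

≈ 425 kN/m

q = γ·D_f = 18.7 × 1.8 = 33.66 kPa.
c·N_c = 85 × 5.14 = 436.9 kPa
q·N_q = 33.66 × 1 = 33.66 kPa
q_ult = 436.9 + 33.66 = 470.56 kPa.
Gross allowable pressure q_all = 470.56 / 3 = 156.85 kPa.
Allowable wall load = q_all × B = 156.85 × 2.71 = 425.07 kN per metre run.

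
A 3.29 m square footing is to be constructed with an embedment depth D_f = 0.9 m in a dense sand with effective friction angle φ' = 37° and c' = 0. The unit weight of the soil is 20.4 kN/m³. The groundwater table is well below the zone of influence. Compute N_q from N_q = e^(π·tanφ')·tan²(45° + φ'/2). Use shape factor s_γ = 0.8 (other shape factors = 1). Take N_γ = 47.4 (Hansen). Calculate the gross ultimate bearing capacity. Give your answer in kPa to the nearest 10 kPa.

q_ult ≈ 2060 kPa

tan37° = 0.7536, so N_q = e^(π×0.7536)·tan²(63.5°) = 10.669 × 4.023 = 42.92.
q = γ·D_f = 20.4 × 0.9 = 18.36 kPa.
q·N_q = 18.36 × 42.92 = 788.01 kPa
0.5·γ·B·N_γ·s_γ = 0.5 × 20.4 × 3.29 × 47.4 × 0.8 = 1272.5 kPa
q_ult = 788.01 + 1272.5 = 2060.5 kPa.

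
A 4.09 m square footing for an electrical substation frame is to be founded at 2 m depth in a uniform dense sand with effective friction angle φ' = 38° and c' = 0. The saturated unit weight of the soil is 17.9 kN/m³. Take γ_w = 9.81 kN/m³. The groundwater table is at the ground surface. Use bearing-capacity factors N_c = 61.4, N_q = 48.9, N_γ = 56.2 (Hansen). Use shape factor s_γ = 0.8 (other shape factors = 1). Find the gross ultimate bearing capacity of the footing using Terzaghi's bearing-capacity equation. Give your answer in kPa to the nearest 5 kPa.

Water table at ground surface, so effective unit weight γ' = 17.9 − 9.81 = 8.09 kN/m³ is used throughout; overburden q = 8.09 × 2 = 16.18 kPa; the same γ' applies in the ½γBN_γ term.
Surcharge term q·N_q = 16.18 × 48.9 = 791.2 kPa; self-weight term 0.5·γ·B·N_γ·s_γ = 0.5 × 8.09 × 4.09 × 56.2 × 0.8 = 743.82 kPa.
q_ult = 791.2 + 743.82 = 1535 kPa.

q_ult ≈ 1535 kPa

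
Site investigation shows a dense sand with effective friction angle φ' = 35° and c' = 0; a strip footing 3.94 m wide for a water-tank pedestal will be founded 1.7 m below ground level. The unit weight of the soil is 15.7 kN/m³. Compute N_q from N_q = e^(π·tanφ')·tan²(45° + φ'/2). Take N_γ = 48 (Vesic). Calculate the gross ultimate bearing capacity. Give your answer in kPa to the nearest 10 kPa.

q_ult ≈ 2370 kPa

tan35° = 0.7002, so N_q = e^(π×0.7002)·tan²(62.5°) = 9.023 × 3.69 = 33.3.
q = γ·D_f = 15.7 × 1.7 = 26.69 kPa.
q·N_q = 26.69 × 33.296 = 888.67 kPa
0.5·γ·B·N_γ = 0.5 × 15.7 × 3.94 × 48 = 1484.6 kPa
q_ult = 888.67 + 1484.6 = 2373.3 kPa.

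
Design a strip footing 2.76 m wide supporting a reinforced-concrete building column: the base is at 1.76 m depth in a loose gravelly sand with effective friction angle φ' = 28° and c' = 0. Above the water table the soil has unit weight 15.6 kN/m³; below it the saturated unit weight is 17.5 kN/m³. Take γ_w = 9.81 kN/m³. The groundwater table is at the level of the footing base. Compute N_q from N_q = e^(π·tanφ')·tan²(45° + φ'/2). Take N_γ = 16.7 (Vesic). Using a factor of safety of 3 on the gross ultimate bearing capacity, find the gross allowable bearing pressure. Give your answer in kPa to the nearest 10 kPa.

q_all ≈ 190 kPa

N_q = e^(π·tan28°)·tan²(59°) = 14.72.
Overburden at base level: q = 15.6 × 1.76 = 27.456 kPa.
Below the base the soil is submerged, so the ½γBN_γ term uses γ' = 17.5 − 9.81 = 7.69 kN/m³.
Surcharge term q·N_q = 27.456 × 14.72 = 404.15 kPa; self-weight term 0.5·γ·B·N_γ = 0.5 × 7.69 × 2.76 × 16.7 = 177.22 kPa.
q_ult = 404.15 + 177.22 = 581.37 kPa.
q_all = 581.37 / 3 = 193.79 kPa.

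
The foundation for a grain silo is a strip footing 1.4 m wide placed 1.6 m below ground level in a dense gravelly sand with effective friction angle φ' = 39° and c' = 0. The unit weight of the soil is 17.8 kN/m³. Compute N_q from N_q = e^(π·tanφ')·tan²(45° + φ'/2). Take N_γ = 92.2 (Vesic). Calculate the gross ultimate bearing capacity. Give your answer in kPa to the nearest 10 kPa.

q_ult ≈ 2740 kPa

tan39° = 0.8098, so N_q = e^(π×0.8098)·tan²(64.5°) = 12.731 × 4.395 = 55.96.
Effective surcharge at the founding depth q = γ·D_f = 17.8 × 1.6 = 28.48 kPa.
q_ult = q·N_q + 0.5·γ·B·N_γ
     = 28.48 × 55.957 + 0.5 × 17.8 × 1.4 × 92.2
     = 1593.7 + 1148.8 = 2742.5 kPa.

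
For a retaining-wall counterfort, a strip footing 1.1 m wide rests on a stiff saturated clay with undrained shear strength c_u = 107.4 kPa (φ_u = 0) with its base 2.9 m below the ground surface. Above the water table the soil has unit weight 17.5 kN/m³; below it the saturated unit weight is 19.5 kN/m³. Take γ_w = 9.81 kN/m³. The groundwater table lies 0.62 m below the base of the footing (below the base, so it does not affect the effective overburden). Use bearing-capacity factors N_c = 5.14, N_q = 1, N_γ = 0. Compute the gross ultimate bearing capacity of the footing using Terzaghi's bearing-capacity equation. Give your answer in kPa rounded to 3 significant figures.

Overburden at base level: q = 17.5 × 2.9 = 50.75 kPa.
Cohesion term c·N_c = 107.4 × 5.14 = 552.04 kPa; surcharge term q·N_q = 50.75 × 1 = 50.75 kPa.
q_ult = 552.04 + 50.75 = 602.79 kPa.

q_ult ≈ 603 kPa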